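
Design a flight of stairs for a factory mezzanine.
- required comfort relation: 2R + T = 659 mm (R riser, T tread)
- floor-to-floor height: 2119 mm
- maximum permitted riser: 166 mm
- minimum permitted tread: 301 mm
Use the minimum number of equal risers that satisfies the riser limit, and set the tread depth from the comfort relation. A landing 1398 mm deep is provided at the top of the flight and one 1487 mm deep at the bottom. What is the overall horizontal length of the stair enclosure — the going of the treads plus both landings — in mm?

2119 / 166 = 12.765 → round up to 13 risers.
R = 2119 ÷ 13 = 163 mm.
Tread T = 659 − 2 × 163 = 333 mm (≥ 301 mm).
Treads = 13 − 1 = 12; going = 12 × 333 = 3996 mm.
Add landings: 3996 + 1398 + 1487 = 6881 mm.

6881 mm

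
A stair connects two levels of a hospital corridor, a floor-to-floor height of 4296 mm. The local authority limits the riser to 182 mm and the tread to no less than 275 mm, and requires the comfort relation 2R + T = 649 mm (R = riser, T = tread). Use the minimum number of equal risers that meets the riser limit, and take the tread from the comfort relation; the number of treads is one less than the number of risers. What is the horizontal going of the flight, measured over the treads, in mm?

6693 mm

At most 182 each: 4296/182 = 23.60, giving 24 risers.
Riser R = 4296 / 24 = 179 mm, within the 182 mm limit.
From 2R + T = 649: T = 649 − 358 = 291 mm.
Going = (24 − 1) × 291 = 6693 mm.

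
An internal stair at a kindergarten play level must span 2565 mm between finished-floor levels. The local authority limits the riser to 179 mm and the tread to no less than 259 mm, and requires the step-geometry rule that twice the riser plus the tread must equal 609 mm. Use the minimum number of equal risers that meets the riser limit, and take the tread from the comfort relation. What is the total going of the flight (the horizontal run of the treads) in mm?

3738 mm

2565 / 179 = 14.330 → round up to 15 risers.
Riser R = 2565 / 15 = 171 mm, within the 179 mm limit.
T = 609 − 2·171 = 267 mm, which satisfies the 259 mm minimum.
Treads = 15 − 1 = 14; going = 14 × 267 = 3738 mm.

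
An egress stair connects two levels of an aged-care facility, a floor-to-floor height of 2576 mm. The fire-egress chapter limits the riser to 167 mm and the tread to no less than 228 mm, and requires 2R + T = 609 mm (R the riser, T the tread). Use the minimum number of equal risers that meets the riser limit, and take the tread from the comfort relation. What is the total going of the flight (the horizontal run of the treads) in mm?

2576 / 167 = 15.43, so 16 risers are needed.
Each riser is 2576/16 = 161 mm (≤ 167 mm).
From 2R + T = 609: T = 609 − 322 = 287 mm.
Treads = 16 − 1 = 15; going = 15 × 287 = 4305 mm.

4305 mm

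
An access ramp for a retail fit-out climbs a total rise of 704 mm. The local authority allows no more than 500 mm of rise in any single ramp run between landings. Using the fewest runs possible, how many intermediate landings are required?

At most 500 each: 704/500 = 1.41, giving 2 ramp runs.
2 runs are separated by 1 intermediate landings.

1 intermediate landings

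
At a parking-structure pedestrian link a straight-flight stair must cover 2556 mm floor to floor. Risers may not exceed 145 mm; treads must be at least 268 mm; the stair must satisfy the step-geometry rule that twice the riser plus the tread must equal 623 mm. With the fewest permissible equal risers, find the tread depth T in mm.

2556 / 145 = 17.63, so 18 risers are needed.
Each riser is 2556/18 = 142 mm (≤ 145 mm).
From 2R + T = 623: T = 623 − 284 = 339 mm.

339 mm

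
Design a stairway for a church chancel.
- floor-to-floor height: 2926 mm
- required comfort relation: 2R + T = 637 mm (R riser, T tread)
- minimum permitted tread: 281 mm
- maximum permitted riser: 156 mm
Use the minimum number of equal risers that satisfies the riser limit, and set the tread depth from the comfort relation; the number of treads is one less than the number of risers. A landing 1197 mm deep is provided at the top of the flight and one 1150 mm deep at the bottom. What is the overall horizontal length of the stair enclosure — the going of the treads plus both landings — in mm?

8269 mm

⌈2926/156⌉ = 19 risers.
R = 2926 ÷ 19 = 154 mm.
Tread T = 637 − 2 × 154 = 329 mm (≥ 281 mm).
Treads = 19 − 1 = 18; going = 18 × 329 = 5922 mm.
Enclosure = 5922 + 1197 + 1150 = 8269 mm.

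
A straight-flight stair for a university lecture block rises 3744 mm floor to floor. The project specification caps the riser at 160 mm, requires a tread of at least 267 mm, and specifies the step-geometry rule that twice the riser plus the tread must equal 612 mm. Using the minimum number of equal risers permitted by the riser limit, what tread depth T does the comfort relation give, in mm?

3744 / 160 = 23.400 → round up to 24 risers.
R = 3744 ÷ 24 = 156 mm.
Tread T = 612 − 2 × 156 = 300 mm (≥ 267 mm).

300 mm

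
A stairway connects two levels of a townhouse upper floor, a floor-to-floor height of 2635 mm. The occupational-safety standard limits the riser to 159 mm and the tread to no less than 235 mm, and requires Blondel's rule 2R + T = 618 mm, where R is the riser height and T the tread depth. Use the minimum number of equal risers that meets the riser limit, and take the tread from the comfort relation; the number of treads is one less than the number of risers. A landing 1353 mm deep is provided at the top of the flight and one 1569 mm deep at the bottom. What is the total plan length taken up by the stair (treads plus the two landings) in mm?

7850 mm

At most 159 each: 2635/159 = 16.57, giving 17 risers.
Each riser is 2635/17 = 155 mm (≤ 159 mm).
T = 618 − 2·155 = 308 mm, which satisfies the 235 mm minimum.
Treads = 17 − 1 = 16; going = 16 × 308 = 4928 mm.
Add landings: 4928 + 1353 + 1569 = 7850 mm.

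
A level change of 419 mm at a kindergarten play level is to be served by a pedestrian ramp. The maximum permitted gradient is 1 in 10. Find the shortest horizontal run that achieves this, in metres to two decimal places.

4.19 m

Run = rise × 10 = 419 × 10 = 4190 mm.
4190 mm = 4.19 m.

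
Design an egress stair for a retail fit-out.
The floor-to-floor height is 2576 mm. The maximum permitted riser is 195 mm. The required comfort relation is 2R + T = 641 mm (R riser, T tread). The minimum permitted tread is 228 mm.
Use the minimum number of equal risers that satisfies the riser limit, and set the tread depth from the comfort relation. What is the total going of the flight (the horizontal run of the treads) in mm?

3549 mm

2576 / 195 = 13.210 → round up to 14 risers.
R = 2576 ÷ 14 = 184 mm.
From 2R + T = 641: T = 641 − 368 = 273 mm.
14 risers give 13 treads; going = 13 × 273 = 3549 mm.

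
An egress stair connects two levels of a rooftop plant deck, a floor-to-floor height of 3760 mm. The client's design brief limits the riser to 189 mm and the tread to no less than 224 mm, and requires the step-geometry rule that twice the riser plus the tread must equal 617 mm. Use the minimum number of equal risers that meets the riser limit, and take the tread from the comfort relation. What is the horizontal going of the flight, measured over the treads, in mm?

3760 / 189 = 19.894 → round up to 20 risers.
R = 3760 ÷ 20 = 188 mm.
Tread T = 617 − 2 × 188 = 241 mm (≥ 224 mm).
Going = (20 − 1) × 241 = 4579 mm.

4579 mm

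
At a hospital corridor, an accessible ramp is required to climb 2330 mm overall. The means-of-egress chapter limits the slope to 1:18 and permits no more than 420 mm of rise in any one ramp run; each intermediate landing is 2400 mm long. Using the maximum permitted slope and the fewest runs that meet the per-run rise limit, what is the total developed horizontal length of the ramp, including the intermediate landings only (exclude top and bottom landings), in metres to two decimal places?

2330 / 420 = 5.548 → round up to 6 ramp runs. That means 5 intermediate landings.
Ramp run (horizontal) at 1:18: 2330 × 18 = 41940 mm.
Intermediate landings: 5 × 2400 = 12000 mm.
Total developed length = 41940 + 12000 = 53940 mm.
= 53.94 m.

53.94 m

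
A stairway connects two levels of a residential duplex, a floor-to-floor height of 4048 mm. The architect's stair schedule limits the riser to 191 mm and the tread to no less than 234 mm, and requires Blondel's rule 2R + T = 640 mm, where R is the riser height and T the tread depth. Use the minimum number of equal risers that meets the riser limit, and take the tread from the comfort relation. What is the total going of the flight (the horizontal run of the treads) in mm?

5712 mm

4048 / 191 = 21.194 → round up to 22 risers.
Each riser is 4048/22 = 184 mm (≤ 191 mm).
From 2R + T = 640: T = 640 − 368 = 272 mm.
Treads = 22 − 1 = 21; going = 21 × 272 = 5712 mm.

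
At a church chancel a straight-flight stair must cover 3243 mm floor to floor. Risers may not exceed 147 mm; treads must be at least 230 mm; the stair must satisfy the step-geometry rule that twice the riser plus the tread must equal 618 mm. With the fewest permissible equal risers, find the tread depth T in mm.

At most 147 each: 3243/147 = 22.06, giving 23 risers.
R = 3243 ÷ 23 = 141 mm.
T = 618 − 2·141 = 336 mm, which satisfies the 230 mm minimum.

336 mm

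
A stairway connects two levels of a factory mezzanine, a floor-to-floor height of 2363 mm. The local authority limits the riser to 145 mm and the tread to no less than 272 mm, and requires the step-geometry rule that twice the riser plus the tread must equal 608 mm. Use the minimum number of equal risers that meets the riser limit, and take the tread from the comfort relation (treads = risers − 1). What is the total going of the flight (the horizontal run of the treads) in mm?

5280 mm

⌈2363/145⌉ = 17 risers.
Each riser is 2363/17 = 139 mm (≤ 145 mm).
Tread T = 608 − 2 × 139 = 330 mm (≥ 272 mm).
Treads = 17 − 1 = 16; going = 16 × 330 = 5280 mm.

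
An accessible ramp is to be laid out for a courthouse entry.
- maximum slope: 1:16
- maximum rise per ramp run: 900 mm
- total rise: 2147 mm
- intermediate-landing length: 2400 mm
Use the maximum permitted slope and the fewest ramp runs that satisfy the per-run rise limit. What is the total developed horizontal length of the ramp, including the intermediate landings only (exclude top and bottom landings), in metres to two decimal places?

39.15 m

⌈2147/900⌉ = 3 ramp runs. That means 2 intermediate landings.
Ramp run (horizontal) at 1:16: 2147 × 16 = 34352 mm.
2 intermediate landings contribute 2 × 2400 = 4800 mm.
Developed length = 34352 + 4800 = 39152 mm.
= 39.15 m.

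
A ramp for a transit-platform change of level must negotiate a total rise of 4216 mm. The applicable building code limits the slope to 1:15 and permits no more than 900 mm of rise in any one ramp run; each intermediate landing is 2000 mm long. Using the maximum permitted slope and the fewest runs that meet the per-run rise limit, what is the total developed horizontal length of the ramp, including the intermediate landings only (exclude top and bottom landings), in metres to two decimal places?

4216 / 900 = 4.684 → round up to 5 ramp runs. That means 4 intermediate landings.
Horizontal run for 4216 mm of rise at 1:15 is 4216 × 15 = 63240 mm.
4 intermediate landings contribute 4 × 2000 = 8000 mm.
Total developed length = 63240 + 8000 = 71240 mm.
= 71.24 m.

71.24 m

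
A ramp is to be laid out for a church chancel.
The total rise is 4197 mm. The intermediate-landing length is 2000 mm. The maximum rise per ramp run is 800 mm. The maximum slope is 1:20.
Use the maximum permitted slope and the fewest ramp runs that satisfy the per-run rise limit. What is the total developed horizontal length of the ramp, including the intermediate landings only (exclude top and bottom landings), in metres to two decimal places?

93.94 m

At most 800 each: 4197/800 = 5.25, giving 6 ramp runs. That means 5 intermediate landings.
Horizontal run for 4197 mm of rise at 1:20 is 4197 × 20 = 83940 mm.
Intermediate landings: 5 × 2000 = 10000 mm.
Developed length = 83940 + 10000 = 93940 mm.
= 93.94 m.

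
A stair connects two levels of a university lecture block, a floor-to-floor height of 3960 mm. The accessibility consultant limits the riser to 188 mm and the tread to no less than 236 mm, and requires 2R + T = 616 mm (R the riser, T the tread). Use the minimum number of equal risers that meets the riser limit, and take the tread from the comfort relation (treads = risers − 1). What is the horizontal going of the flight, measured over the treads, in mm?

At most 188 each: 3960/188 = 21.06, giving 22 risers.
R = 3960 ÷ 22 = 180 mm.
Tread T = 616 − 2 × 180 = 256 mm (≥ 236 mm).
Going = (22 − 1) × 256 = 5376 mm.

5376 mm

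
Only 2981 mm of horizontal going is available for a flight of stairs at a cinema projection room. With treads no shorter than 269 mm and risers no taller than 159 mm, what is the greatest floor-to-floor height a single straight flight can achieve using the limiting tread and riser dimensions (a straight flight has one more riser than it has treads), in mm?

1908 mm

2981 / 269 = 11.08, so 11 treads fit.
Risers = treads + 1 = 12.
Maximum height = 12 × 159 = 1908 mm.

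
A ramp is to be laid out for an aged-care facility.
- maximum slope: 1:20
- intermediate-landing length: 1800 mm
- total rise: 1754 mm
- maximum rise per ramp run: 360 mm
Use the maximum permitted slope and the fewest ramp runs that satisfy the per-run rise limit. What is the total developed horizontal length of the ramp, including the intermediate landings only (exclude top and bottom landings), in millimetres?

⌈1754/360⌉ = 5 ramp runs. That means 4 intermediate landings.
Ramp run (horizontal) at 1:20: 1754 × 20 = 35080 mm.
4 intermediate landings contribute 4 × 1800 = 7200 mm.
Total developed length = 35080 + 7200 = 42280 mm.

42280 mm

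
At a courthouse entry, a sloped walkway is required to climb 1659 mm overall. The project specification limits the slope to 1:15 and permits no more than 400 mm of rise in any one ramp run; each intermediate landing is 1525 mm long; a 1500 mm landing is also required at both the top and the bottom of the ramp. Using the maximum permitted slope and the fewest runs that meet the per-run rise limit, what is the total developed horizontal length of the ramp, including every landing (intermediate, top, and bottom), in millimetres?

1659 / 400 = 4.147 → round up to 5 ramp runs. That means 4 intermediate landings.
Ramp run (horizontal) at 1:15: 1659 × 15 = 24885 mm.
4 intermediate landings contribute 4 × 1525 = 6100 mm.
Top and bottom landings: 2 × 1500 = 3000 mm.
Total = 24885 + 6100 + 3000 = 33985 mm.

33985 mm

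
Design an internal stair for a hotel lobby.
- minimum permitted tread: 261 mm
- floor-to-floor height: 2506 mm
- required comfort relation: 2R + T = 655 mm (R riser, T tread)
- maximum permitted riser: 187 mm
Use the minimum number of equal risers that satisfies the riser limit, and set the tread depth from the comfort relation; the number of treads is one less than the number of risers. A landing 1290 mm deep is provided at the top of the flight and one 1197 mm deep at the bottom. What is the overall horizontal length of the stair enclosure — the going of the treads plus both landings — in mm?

6348 mm

2506 / 187 = 13.40, so 14 risers are needed.
Each riser is 2506/14 = 179 mm (≤ 187 mm).
From 2R + T = 655: T = 655 − 358 = 297 mm.
Going = (14 − 1) × 297 = 3861 mm.
Add landings: 3861 + 1290 + 1197 = 6348 mm.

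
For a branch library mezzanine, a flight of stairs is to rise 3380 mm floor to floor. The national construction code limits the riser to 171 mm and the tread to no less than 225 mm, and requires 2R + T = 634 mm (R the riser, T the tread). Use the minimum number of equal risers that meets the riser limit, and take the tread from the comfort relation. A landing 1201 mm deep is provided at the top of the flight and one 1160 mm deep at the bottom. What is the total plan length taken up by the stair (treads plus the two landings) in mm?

At most 171 each: 3380/171 = 19.77, giving 20 risers.
Riser R = 3380 / 20 = 169 mm, within the 171 mm limit.
T = 634 − 2·169 = 296 mm, which satisfies the 225 mm minimum.
Treads = 20 − 1 = 19; going = 19 × 296 = 5624 mm.
Add landings: 5624 + 1201 + 1160 = 7985 mm.

7985 mm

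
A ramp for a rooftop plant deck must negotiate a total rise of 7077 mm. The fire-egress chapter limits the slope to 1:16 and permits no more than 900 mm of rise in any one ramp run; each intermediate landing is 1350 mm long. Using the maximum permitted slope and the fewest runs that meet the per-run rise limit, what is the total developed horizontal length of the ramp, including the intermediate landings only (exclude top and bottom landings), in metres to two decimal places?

122.68 m

7077 / 900 = 7.86, so 8 ramp runs are needed. That means 7 intermediate landings.
Horizontal run for 7077 mm of rise at 1:16 is 7077 × 16 = 113232 mm.
Intermediate landings: 7 × 1350 = 9450 mm.
Total developed length = 113232 + 9450 = 122682 mm.
= 122.68 m.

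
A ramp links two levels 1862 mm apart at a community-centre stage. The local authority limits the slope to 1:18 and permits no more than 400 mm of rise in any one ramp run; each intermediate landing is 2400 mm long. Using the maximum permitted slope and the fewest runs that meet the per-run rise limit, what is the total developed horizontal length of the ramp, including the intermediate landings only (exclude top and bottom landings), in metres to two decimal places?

43.12 m

1862 / 400 = 4.655 → round up to 5 ramp runs. That means 4 intermediate landings.
Horizontal run for 1862 mm of rise at 1:18 is 1862 × 18 = 33516 mm.
4 intermediate landings contribute 4 × 2400 = 9600 mm.
Developed length = 33516 + 9600 = 43116 mm.
= 43.12 m.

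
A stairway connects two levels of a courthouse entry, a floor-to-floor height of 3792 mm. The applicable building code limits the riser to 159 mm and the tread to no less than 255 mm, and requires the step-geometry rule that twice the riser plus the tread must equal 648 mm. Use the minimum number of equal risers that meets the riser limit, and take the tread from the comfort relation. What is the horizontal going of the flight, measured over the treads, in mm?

7636 mm

3792 / 159 = 23.849 → round up to 24 risers.
R = 3792 ÷ 24 = 158 mm.
From 2R + T = 648: T = 648 − 316 = 332 mm.
Going = (24 − 1) × 332 = 7636 mm.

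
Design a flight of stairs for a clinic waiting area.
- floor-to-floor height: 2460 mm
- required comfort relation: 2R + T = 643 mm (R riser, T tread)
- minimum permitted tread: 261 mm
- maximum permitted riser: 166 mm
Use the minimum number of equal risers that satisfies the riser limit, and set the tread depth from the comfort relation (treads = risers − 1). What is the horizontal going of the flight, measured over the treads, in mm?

4410 mm

2460 / 166 = 14.82, so 15 risers are needed.
R = 2460 ÷ 15 = 164 mm.
From 2R + T = 643: T = 643 − 328 = 315 mm.
Treads = 15 − 1 = 14; going = 14 × 315 = 4410 mm.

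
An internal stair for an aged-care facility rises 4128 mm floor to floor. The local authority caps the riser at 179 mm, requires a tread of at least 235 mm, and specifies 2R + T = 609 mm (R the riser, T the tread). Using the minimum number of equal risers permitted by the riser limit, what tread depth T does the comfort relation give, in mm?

4128 / 179 = 23.061 → round up to 24 risers.
Each riser is 4128/24 = 172 mm (≤ 179 mm).
Tread T = 609 − 2 × 172 = 265 mm (≥ 235 mm).

265 mm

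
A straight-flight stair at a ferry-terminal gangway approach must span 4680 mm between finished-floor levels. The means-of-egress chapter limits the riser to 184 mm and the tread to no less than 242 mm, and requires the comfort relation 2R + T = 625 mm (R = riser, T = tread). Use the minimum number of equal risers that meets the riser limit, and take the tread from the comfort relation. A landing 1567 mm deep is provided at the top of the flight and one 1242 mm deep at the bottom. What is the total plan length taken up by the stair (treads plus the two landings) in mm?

At most 184 each: 4680/184 = 25.43, giving 26 risers.
Each riser is 4680/26 = 180 mm (≤ 184 mm).
From 2R + T = 625: T = 625 − 360 = 265 mm.
Treads = 26 − 1 = 25; going = 25 × 265 = 6625 mm.
Add landings: 6625 + 1567 + 1242 = 9434 mm.

9434 mm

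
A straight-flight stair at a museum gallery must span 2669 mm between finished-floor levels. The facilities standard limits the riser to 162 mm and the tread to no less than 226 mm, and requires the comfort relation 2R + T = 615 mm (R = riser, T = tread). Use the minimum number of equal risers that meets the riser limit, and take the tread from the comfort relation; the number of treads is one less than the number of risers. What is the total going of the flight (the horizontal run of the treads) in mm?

⌈2669/162⌉ = 17 risers.
Each riser is 2669/17 = 157 mm (≤ 162 mm).
T = 615 − 2·157 = 301 mm, which satisfies the 226 mm minimum.
Treads = 17 − 1 = 16; going = 16 × 301 = 4816 mm.

4816 mm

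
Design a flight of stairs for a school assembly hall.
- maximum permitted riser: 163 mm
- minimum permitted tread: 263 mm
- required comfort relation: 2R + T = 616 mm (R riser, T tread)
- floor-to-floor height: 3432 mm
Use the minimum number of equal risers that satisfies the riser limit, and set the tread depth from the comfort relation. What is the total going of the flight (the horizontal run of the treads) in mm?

3432 / 163 = 21.06, so 22 risers are needed.
R = 3432 ÷ 22 = 156 mm.
Tread T = 616 − 2 × 156 = 304 mm (≥ 263 mm).
Going = (22 − 1) × 304 = 6384 mm.

6384 mm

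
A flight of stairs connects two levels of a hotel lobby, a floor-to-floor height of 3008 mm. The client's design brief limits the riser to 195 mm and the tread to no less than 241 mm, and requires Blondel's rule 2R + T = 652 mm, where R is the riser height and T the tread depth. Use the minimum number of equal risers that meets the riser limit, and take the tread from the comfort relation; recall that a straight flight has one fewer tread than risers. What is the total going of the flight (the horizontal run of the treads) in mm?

At most 195 each: 3008/195 = 15.43, giving 16 risers.
R = 3008 ÷ 16 = 188 mm.
Tread T = 652 − 2 × 188 = 276 mm (≥ 241 mm).
Going = (16 − 1) × 276 = 4140 mm.

4140 mm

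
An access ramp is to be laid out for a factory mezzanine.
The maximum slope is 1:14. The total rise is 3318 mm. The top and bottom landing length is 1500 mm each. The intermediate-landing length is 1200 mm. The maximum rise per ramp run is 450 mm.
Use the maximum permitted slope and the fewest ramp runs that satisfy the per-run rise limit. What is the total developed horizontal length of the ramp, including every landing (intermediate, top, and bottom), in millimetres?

57852 mm

3318 / 450 = 7.373 → round up to 8 ramp runs. That means 7 intermediate landings.
Ramp run (horizontal) at 1:14: 3318 × 14 = 46452 mm.
7 intermediate landings contribute 7 × 1200 = 8400 mm.
Top and bottom landings: 2 × 1500 = 3000 mm.
Total = 46452 + 8400 + 3000 = 57852 mm.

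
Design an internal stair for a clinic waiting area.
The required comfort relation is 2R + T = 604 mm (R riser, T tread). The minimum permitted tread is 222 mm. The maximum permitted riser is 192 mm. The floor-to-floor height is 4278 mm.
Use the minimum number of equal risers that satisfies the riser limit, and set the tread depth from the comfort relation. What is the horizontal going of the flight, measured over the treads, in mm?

⌈4278/192⌉ = 23 risers.
Each riser is 4278/23 = 186 mm (≤ 192 mm).
From 2R + T = 604: T = 604 − 372 = 232 mm.
Going = (23 − 1) × 232 = 5104 mm.

5104 mm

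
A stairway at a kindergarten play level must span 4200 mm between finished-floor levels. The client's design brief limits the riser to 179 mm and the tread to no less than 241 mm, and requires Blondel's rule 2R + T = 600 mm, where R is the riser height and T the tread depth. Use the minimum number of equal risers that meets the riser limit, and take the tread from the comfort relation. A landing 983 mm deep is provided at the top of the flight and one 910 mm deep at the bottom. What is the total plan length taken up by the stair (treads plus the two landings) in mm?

At most 179 each: 4200/179 = 23.46, giving 24 risers.
Each riser is 4200/24 = 175 mm (≤ 179 mm).
T = 600 − 2·175 = 250 mm, which satisfies the 241 mm minimum.
Going = (24 − 1) × 250 = 5750 mm.
Enclosure = 5750 + 983 + 910 = 7643 mm.

7643 mm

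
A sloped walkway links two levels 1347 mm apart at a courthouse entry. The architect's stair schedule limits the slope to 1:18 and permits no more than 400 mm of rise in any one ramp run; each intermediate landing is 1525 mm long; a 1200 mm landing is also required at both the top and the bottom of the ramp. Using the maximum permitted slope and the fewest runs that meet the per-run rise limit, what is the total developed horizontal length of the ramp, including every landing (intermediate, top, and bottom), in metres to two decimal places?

31.22 m

1347 / 400 = 3.368 → round up to 4 ramp runs. That means 3 intermediate landings.
Ramp run (horizontal) at 1:18: 1347 × 18 = 24246 mm.
3 intermediate landings contribute 3 × 1525 = 4575 mm.
Top and bottom landings: 2 × 1200 = 2400 mm.
Total = 24246 + 4575 + 2400 = 31221 mm.
= 31.22 m.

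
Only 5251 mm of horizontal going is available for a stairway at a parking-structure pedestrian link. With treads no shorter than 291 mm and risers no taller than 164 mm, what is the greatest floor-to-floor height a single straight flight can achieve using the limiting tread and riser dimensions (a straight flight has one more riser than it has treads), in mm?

5251 / 291 = 18.04, so 18 treads fit.
Risers = treads + 1 = 19.
Maximum height = 19 × 164 = 3116 mm.

3116 mm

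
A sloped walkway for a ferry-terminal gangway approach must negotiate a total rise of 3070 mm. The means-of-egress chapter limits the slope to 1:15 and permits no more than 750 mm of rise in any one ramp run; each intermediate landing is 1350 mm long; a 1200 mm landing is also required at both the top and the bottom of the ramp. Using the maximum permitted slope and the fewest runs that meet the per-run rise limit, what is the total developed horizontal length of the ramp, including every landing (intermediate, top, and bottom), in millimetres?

53850 mm

3070 / 750 = 4.093 → round up to 5 ramp runs. That means 4 intermediate landings.
Horizontal run for 3070 mm of rise at 1:15 is 3070 × 15 = 46050 mm.
Intermediate landings: 4 × 1350 = 5400 mm.
Top and bottom landings: 2 × 1200 = 2400 mm.
Total = 46050 + 5400 + 2400 = 53850 mm.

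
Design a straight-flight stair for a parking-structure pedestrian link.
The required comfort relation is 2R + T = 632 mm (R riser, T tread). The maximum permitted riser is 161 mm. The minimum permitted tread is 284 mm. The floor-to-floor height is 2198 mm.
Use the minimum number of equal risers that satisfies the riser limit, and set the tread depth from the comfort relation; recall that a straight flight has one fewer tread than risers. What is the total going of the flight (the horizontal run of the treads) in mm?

At most 161 each: 2198/161 = 13.65, giving 14 risers.
R = 2198 ÷ 14 = 157 mm.
T = 632 − 2·157 = 318 mm, which satisfies the 284 mm minimum.
Treads = 14 − 1 = 13; going = 13 × 318 = 4134 mm.

4134 mm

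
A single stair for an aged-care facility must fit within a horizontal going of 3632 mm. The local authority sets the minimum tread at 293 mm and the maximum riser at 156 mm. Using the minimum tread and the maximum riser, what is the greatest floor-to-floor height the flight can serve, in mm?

3632 / 293 = 12.40, so 12 treads fit.
Risers = treads + 1 = 13.
Maximum height = 13 × 156 = 2028 mm.

2028 mm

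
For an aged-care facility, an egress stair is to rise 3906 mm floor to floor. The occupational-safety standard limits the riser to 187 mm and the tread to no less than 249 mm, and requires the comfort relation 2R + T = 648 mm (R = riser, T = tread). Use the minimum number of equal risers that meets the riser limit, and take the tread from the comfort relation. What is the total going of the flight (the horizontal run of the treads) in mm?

5520 mm

3906 / 187 = 20.89, so 21 risers are needed.
Riser R = 3906 / 21 = 186 mm, within the 187 mm limit.
Tread T = 648 − 2 × 186 = 276 mm (≥ 249 mm).
Treads = 21 − 1 = 20; going = 20 × 276 = 5520 mm.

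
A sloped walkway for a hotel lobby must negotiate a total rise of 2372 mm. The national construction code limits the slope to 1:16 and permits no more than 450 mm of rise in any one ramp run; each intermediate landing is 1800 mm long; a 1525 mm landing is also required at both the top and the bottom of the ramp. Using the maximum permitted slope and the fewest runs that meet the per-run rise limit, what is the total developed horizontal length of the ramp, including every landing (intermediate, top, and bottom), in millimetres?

⌈2372/450⌉ = 6 ramp runs. That means 5 intermediate landings.
Horizontal run for 2372 mm of rise at 1:16 is 2372 × 16 = 37952 mm.
5 intermediate landings contribute 5 × 1800 = 9000 mm.
Top and bottom landings: 2 × 1525 = 3050 mm.
Total = 37952 + 9000 + 3050 = 50002 mm.

50002 mm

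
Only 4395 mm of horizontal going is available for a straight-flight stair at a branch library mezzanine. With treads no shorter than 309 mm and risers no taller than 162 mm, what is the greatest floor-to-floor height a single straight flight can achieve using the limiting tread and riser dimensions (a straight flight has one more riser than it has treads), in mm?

2430 mm

Treads that fit: ⌊4395 / 309⌋ = 14.
Risers = treads + 1 = 15.
Maximum height = 15 × 162 = 2430 mm.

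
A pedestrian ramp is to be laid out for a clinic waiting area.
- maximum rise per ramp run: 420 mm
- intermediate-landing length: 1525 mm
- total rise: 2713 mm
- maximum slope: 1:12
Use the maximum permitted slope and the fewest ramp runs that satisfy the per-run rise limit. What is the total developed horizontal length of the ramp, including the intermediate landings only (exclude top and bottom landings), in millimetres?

41706 mm

⌈2713/420⌉ = 7 ramp runs. That means 6 intermediate landings.
Horizontal run for 2713 mm of rise at 1:12 is 2713 × 12 = 32556 mm.
Intermediate landings: 6 × 1525 = 9150 mm.
Developed length = 32556 + 9150 = 41706 mm.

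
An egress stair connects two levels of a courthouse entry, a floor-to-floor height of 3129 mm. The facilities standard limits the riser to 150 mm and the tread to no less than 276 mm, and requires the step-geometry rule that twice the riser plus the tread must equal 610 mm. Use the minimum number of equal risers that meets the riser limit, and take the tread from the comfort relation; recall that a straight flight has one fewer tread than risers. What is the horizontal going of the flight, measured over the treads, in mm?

6240 mm

At most 150 each: 3129/150 = 20.86, giving 21 risers.
Riser R = 3129 / 21 = 149 mm, within the 150 mm limit.
Tread T = 610 − 2 × 149 = 312 mm (≥ 276 mm).
Treads = 21 − 1 = 20; going = 20 × 312 = 6240 mm.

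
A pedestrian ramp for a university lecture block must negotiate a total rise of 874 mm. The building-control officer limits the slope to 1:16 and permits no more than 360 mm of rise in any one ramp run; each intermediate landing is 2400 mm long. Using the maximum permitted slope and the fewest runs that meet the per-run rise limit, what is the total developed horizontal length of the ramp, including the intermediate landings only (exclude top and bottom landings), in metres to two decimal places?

874 / 360 = 2.428 → round up to 3 ramp runs. That means 2 intermediate landings.
Horizontal run for 874 mm of rise at 1:16 is 874 × 16 = 13984 mm.
2 intermediate landings contribute 2 × 2400 = 4800 mm.
Developed length = 13984 + 4800 = 18784 mm.
= 18.78 m.

18.78 m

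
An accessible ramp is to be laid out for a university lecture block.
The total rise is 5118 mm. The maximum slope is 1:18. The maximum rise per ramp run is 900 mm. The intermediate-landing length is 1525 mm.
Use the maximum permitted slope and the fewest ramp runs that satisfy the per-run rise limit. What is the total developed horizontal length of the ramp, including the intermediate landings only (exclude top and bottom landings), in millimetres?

99749 mm

At most 900 each: 5118/900 = 5.69, giving 6 ramp runs. That means 5 intermediate landings.
Ramp run (horizontal) at 1:18: 5118 × 18 = 92124 mm.
5 intermediate landings contribute 5 × 1525 = 7625 mm.
Total developed length = 92124 + 7625 = 99749 mm.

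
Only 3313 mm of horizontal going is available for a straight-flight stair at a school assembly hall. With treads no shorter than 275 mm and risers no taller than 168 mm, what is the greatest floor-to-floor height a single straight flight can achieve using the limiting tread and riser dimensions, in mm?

3313 / 275 = 12.05, so 12 treads fit.
Risers = treads + 1 = 13.
Maximum height = 13 × 168 = 2184 mm.

2184 mm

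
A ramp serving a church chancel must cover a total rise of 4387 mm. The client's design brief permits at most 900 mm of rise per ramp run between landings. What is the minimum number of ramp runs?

At most 900 each: 4387/900 = 4.87, giving 5 ramp runs.

5 runs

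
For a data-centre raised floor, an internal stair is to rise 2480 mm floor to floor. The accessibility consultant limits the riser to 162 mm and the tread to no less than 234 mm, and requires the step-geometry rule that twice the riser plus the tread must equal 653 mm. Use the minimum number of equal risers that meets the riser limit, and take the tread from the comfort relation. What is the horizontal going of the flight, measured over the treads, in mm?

5145 mm

2480 / 162 = 15.31, so 16 risers are needed.
R = 2480 ÷ 16 = 155 mm.
From 2R + T = 653: T = 653 − 310 = 343 mm.
Going = (16 − 1) × 343 = 5145 mm.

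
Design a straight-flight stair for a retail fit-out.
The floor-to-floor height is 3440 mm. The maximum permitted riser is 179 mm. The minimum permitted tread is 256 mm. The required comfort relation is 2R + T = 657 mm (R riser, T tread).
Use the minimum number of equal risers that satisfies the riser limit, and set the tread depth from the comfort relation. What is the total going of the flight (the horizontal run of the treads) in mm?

5947 mm

3440 / 179 = 19.22, so 20 risers are needed.
R = 3440 ÷ 20 = 172 mm.
Tread T = 657 − 2 × 172 = 313 mm (≥ 256 mm).
Treads = 20 − 1 = 19; going = 19 × 313 = 5947 mm.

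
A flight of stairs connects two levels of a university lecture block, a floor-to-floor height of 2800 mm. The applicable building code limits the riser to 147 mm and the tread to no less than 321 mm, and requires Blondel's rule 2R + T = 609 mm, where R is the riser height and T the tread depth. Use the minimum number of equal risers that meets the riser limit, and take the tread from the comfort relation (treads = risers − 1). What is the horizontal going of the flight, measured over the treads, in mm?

6251 mm

⌈2800/147⌉ = 20 risers.
R = 2800 ÷ 20 = 140 mm.
T = 609 − 2·140 = 329 mm, which satisfies the 321 mm minimum.
Going = (20 − 1) × 329 = 6251 mm.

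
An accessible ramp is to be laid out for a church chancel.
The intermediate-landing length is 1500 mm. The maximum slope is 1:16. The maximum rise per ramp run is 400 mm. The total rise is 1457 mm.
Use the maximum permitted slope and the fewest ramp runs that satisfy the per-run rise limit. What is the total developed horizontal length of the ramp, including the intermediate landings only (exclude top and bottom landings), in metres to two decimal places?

1457 / 400 = 3.64, so 4 ramp runs are needed. That means 3 intermediate landings.
Horizontal run for 1457 mm of rise at 1:16 is 1457 × 16 = 23312 mm.
Intermediate landings: 3 × 1500 = 4500 mm.
Developed length = 23312 + 4500 = 27812 mm.
= 27.81 m.

27.81 m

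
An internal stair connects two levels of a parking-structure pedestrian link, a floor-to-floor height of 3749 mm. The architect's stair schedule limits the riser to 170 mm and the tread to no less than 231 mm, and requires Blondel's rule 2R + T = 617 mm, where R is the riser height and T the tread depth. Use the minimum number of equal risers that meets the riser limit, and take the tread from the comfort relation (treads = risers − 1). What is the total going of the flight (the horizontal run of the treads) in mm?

6402 mm

3749 / 170 = 22.053 → round up to 23 risers.
Riser R = 3749 / 23 = 163 mm, within the 170 mm limit.
Tread T = 617 − 2 × 163 = 291 mm (≥ 231 mm).
Going = (23 − 1) × 291 = 6402 mm.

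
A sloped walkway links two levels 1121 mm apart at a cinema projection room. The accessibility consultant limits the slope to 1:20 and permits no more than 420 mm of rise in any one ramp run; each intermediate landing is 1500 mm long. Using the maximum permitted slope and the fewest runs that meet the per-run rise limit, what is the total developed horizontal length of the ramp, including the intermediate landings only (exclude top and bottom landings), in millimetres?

25420 mm

1121 / 420 = 2.669 → round up to 3 ramp runs. That means 2 intermediate landings.
Horizontal run for 1121 mm of rise at 1:20 is 1121 × 20 = 22420 mm.
2 intermediate landings contribute 2 × 1500 = 3000 mm.
Total developed length = 22420 + 3000 = 25420 mm.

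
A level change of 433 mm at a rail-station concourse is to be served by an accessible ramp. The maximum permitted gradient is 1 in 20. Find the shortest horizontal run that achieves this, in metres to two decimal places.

8.66 m

At 1:20 the run is 20 × 433 = 8660 mm.
8660 mm = 8.66 m.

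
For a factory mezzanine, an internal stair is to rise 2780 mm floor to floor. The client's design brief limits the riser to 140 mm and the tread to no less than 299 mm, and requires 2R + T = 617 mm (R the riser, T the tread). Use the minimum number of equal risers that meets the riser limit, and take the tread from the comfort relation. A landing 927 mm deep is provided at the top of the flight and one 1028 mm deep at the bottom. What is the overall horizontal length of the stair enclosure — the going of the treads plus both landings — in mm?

8396 mm

At most 140 each: 2780/140 = 19.86, giving 20 risers.
R = 2780 ÷ 20 = 139 mm.
T = 617 − 2·139 = 339 mm, which satisfies the 299 mm minimum.
Going = (20 − 1) × 339 = 6441 mm.
Add landings: 6441 + 927 + 1028 = 8396 mm.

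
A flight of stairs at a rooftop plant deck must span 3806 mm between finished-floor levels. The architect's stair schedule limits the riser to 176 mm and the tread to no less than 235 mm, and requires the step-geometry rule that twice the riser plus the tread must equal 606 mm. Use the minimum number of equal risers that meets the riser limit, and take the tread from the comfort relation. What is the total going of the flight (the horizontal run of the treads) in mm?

⌈3806/176⌉ = 22 risers.
Riser R = 3806 / 22 = 173 mm, within the 176 mm limit.
Tread T = 606 − 2 × 173 = 260 mm (≥ 235 mm).
Going = (22 − 1) × 260 = 5460 mm.

5460 mm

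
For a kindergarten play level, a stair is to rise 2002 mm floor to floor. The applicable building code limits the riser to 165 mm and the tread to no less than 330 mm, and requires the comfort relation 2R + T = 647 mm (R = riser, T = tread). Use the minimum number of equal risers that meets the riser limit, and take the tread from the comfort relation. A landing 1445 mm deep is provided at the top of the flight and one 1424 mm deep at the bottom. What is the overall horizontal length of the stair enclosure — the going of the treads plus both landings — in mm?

2002 / 165 = 12.133 → round up to 13 risers.
Riser R = 2002 / 13 = 154 mm, within the 165 mm limit.
T = 647 − 2·154 = 339 mm, which satisfies the 330 mm minimum.
13 risers give 12 treads; going = 12 × 339 = 4068 mm.
Add landings: 4068 + 1445 + 1424 = 6937 mm.

6937 mm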